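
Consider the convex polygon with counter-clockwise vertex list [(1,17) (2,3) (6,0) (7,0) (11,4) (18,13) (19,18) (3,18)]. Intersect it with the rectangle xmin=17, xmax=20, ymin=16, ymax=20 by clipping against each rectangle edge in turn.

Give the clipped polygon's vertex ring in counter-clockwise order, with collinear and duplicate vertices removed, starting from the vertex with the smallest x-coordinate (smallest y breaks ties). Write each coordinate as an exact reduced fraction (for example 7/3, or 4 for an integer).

1. After x ≥ 17: [(17,82/7) (18,13) (19,18) (17,18)]
2. After x ≤ 20: [(17,82/7) (18,13) (19,18) (17,18)]
3. After y ≥ 16: [(17,16) (93/5,16) (19,18) (17,18)]
4. After y ≤ 20: [(17,16) (93/5,16) (19,18) (17,18)]
5. Canonical ring: [(17,16) (93/5,16) (19,18) (17,18)]

Clipped polygon: [(17,16) (93/5,16) (19,18) (17,18)]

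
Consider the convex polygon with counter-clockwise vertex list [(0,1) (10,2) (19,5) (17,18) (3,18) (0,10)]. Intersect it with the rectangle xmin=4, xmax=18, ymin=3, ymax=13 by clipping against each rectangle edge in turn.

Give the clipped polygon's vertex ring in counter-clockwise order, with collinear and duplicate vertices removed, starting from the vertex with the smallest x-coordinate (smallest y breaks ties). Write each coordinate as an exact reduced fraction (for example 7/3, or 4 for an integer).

1. After x ≥ 4: [(4,7/5) (10,2) (19,5) (17,18) (4,18)]
2. After x ≤ 18: [(4,7/5) (10,2) (18,14/3) (18,23/2) (17,18) (4,18)]
3. After y ≥ 3: [(4,3) (13,3) (18,14/3) (18,23/2) (17,18) (4,18)]
4. After y ≤ 13: [(4,13) (4,3) (13,3) (18,14/3) (18,23/2) (231/13,13)]
5. Canonical ring: [(4,3) (13,3) (18,14/3) (18,23/2) (231/13,13) (4,13)]

Clipped polygon: [(4,3) (13,3) (18,14/3) (18,23/2) (231/13,13) (4,13)]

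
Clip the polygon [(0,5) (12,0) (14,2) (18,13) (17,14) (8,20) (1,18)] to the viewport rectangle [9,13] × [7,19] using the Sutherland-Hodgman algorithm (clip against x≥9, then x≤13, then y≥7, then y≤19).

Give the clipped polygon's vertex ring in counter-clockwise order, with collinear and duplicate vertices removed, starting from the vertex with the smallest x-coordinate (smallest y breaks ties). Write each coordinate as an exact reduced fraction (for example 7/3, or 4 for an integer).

Clipped polygon: [(9,7) (13,7) (13,50/3) (19/2,19) (9,19)]

1. After x ≥ 9: [(9,5/4) (12,0) (14,2) (18,13) (17,14) (9,58/3)]
2. After x ≤ 13: [(9,5/4) (12,0) (13,1) (13,50/3) (9,58/3)]
3. After y ≥ 7: [(9,7) (13,7) (13,50/3) (9,58/3)]
4. After y ≤ 19: [(9,19) (9,7) (13,7) (13,50/3) (19/2,19)]
5. Canonical ring: [(9,7) (13,7) (13,50/3) (19/2,19) (9,19)]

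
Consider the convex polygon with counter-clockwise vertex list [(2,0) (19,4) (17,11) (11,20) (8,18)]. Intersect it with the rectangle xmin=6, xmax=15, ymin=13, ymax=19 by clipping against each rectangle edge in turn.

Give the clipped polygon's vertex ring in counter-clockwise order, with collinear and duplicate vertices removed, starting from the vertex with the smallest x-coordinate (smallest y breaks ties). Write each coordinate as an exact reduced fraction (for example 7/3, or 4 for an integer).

Clipped polygon: [(19/3,13) (15,13) (15,14) (35/3,19) (19/2,19) (8,18)]

1. After x ≥ 6: [(6,12) (6,16/17) (19,4) (17,11) (11,20) (8,18)]
2. After x ≤ 15: [(6,12) (6,16/17) (15,52/17) (15,14) (11,20) (8,18)]
3. After y ≥ 13: [(19/3,13) (15,13) (15,14) (11,20) (8,18)]
4. After y ≤ 19: [(19/3,13) (15,13) (15,14) (35/3,19) (19/2,19) (8,18)]
5. Canonical ring: [(19/3,13) (15,13) (15,14) (35/3,19) (19/2,19) (8,18)]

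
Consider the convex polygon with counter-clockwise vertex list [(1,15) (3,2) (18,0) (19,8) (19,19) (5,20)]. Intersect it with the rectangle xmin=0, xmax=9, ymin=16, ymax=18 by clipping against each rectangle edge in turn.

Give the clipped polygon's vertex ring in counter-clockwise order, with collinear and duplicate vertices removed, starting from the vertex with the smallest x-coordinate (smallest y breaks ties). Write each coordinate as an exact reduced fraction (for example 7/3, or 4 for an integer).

1. After x ≥ 0: [(1,15) (3,2) (18,0) (19,8) (19,19) (5,20)]
2. After x ≤ 9: [(1,15) (3,2) (9,6/5) (9,138/7) (5,20)]
3. After y ≥ 16: [(9/5,16) (9,16) (9,138/7) (5,20)]
4. After y ≤ 18: [(17/5,18) (9/5,16) (9,16) (9,18)]
5. Canonical ring: [(9/5,16) (9,16) (9,18) (17/5,18)]

Clipped polygon: [(9/5,16) (9,16) (9,18) (17/5,18)]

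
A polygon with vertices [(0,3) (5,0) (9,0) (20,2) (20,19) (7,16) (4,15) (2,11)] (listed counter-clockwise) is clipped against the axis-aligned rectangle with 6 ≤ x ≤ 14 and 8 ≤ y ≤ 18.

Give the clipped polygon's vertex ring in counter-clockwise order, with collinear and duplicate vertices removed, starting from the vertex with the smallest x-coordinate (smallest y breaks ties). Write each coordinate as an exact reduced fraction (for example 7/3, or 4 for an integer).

Clipped polygon: [(6,8) (14,8) (14,229/13) (7,16) (6,47/3)]

1. After x ≥ 6: [(6,0) (9,0) (20,2) (20,19) (7,16) (6,47/3)]
2. After x ≤ 14: [(6,0) (9,0) (14,10/11) (14,229/13) (7,16) (6,47/3)]
3. After y ≥ 8: [(6,8) (14,8) (14,229/13) (7,16) (6,47/3)]
4. After y ≤ 18: [(6,8) (14,8) (14,229/13) (7,16) (6,47/3)]
5. Canonical ring: [(6,8) (14,8) (14,229/13) (7,16) (6,47/3)]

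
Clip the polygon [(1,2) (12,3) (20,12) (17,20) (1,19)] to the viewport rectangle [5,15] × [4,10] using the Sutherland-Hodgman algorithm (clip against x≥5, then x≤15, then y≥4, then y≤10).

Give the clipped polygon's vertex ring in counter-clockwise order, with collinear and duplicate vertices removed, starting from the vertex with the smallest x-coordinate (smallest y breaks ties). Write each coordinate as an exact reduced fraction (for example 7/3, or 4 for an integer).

Clipped polygon: [(5,4) (116/9,4) (15,51/8) (15,10) (5,10)]

1. After x ≥ 5: [(5,26/11) (12,3) (20,12) (17,20) (5,77/4)]
2. After x ≤ 15: [(5,26/11) (12,3) (15,51/8) (15,159/8) (5,77/4)]
3. After y ≥ 4: [(5,4) (116/9,4) (15,51/8) (15,159/8) (5,77/4)]
4. After y ≤ 10: [(5,10) (5,4) (116/9,4) (15,51/8) (15,10)]
5. Canonical ring: [(5,4) (116/9,4) (15,51/8) (15,10) (5,10)]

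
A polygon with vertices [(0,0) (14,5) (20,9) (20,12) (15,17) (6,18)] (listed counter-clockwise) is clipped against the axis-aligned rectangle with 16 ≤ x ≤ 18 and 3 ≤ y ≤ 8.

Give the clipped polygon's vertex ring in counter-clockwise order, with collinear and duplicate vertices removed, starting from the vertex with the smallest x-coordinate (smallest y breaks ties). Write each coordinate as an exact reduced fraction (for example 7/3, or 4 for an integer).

1. After x ≥ 16: [(16,19/3) (20,9) (20,12) (16,16)]
2. After x ≤ 18: [(16,19/3) (18,23/3) (18,14) (16,16)]
3. After y ≥ 3: [(16,19/3) (18,23/3) (18,14) (16,16)]
4. After y ≤ 8: [(16,8) (16,19/3) (18,23/3) (18,8)]
5. Canonical ring: [(16,19/3) (18,23/3) (18,8) (16,8)]

Clipped polygon: [(16,19/3) (18,23/3) (18,8) (16,8)]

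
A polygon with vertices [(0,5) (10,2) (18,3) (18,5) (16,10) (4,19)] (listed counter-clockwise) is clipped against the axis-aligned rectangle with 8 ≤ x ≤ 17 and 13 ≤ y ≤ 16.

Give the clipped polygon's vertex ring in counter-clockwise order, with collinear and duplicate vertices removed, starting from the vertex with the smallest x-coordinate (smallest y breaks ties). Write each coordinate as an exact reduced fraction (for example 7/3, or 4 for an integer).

Clipped polygon: [(8,13) (12,13) (8,16)]

1. After x ≥ 8: [(8,13/5) (10,2) (18,3) (18,5) (16,10) (8,16)]
2. After x ≤ 17: [(8,13/5) (10,2) (17,23/8) (17,15/2) (16,10) (8,16)]
3. After y ≥ 13: [(8,13) (12,13) (8,16)]
4. After y ≤ 16: [(8,13) (12,13) (8,16)]
5. Canonical ring: [(8,13) (12,13) (8,16)]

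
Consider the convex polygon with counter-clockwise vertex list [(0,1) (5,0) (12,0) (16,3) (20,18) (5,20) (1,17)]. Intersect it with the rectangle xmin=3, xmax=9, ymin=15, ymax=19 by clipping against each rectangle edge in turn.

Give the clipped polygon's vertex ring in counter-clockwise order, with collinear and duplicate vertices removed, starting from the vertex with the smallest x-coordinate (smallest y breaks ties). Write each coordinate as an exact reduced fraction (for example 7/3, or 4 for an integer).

1. After x ≥ 3: [(3,2/5) (5,0) (12,0) (16,3) (20,18) (5,20) (3,37/2)]
2. After x ≤ 9: [(3,2/5) (5,0) (9,0) (9,292/15) (5,20) (3,37/2)]
3. After y ≥ 15: [(3,15) (9,15) (9,292/15) (5,20) (3,37/2)]
4. After y ≤ 19: [(3,15) (9,15) (9,19) (11/3,19) (3,37/2)]
5. Canonical ring: [(3,15) (9,15) (9,19) (11/3,19) (3,37/2)]

Clipped polygon: [(3,15) (9,15) (9,19) (11/3,19) (3,37/2)]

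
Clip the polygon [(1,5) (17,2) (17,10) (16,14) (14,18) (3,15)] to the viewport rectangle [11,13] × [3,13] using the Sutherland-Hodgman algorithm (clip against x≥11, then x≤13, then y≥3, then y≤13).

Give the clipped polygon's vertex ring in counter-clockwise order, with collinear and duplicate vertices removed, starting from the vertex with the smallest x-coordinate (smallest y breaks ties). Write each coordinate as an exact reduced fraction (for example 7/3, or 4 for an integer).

1. After x ≥ 11: [(11,25/8) (17,2) (17,10) (16,14) (14,18) (11,189/11)]
2. After x ≤ 13: [(11,25/8) (13,11/4) (13,195/11) (11,189/11)]
3. After y ≥ 3: [(11,25/8) (35/3,3) (13,3) (13,195/11) (11,189/11)]
4. After y ≤ 13: [(11,13) (11,25/8) (35/3,3) (13,3) (13,13)]
5. Canonical ring: [(11,25/8) (35/3,3) (13,3) (13,13) (11,13)]

Clipped polygon: [(11,25/8) (35/3,3) (13,3) (13,13) (11,13)]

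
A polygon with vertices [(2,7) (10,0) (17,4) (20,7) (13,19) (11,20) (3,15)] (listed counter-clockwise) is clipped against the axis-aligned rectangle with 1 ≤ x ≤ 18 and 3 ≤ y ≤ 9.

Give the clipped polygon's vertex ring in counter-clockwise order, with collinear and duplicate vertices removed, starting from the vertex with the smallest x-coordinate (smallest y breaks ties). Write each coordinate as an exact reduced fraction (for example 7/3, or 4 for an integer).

1. After x ≥ 1: [(2,7) (10,0) (17,4) (20,7) (13,19) (11,20) (3,15)]
2. After x ≤ 18: [(2,7) (10,0) (17,4) (18,5) (18,73/7) (13,19) (11,20) (3,15)]
3. After y ≥ 3: [(2,7) (46/7,3) (61/4,3) (17,4) (18,5) (18,73/7) (13,19) (11,20) (3,15)]
4. After y ≤ 9: [(9/4,9) (2,7) (46/7,3) (61/4,3) (17,4) (18,5) (18,9)]
5. Canonical ring: [(2,7) (46/7,3) (61/4,3) (17,4) (18,5) (18,9) (9/4,9)]

Clipped polygon: [(2,7) (46/7,3) (61/4,3) (17,4) (18,5) (18,9) (9/4,9)]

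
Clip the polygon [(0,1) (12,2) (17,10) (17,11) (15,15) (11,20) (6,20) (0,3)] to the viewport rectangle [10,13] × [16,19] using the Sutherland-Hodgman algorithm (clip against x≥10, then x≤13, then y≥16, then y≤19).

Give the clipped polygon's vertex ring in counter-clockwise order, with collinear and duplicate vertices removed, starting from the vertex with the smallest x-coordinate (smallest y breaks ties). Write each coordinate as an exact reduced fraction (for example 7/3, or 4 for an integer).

1. After x ≥ 10: [(10,11/6) (12,2) (17,10) (17,11) (15,15) (11,20) (10,20)]
2. After x ≤ 13: [(10,11/6) (12,2) (13,18/5) (13,35/2) (11,20) (10,20)]
3. After y ≥ 16: [(10,16) (13,16) (13,35/2) (11,20) (10,20)]
4. After y ≤ 19: [(10,19) (10,16) (13,16) (13,35/2) (59/5,19)]
5. Canonical ring: [(10,16) (13,16) (13,35/2) (59/5,19) (10,19)]

Clipped polygon: [(10,16) (13,16) (13,35/2) (59/5,19) (10,19)]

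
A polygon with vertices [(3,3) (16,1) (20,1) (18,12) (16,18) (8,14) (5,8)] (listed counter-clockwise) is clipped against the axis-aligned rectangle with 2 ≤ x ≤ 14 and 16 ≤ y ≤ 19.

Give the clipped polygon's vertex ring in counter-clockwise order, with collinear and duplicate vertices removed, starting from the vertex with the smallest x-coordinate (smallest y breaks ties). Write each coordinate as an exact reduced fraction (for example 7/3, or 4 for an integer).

Clipped polygon: [(12,16) (14,16) (14,17)]

1. After x ≥ 2: [(3,3) (16,1) (20,1) (18,12) (16,18) (8,14) (5,8)]
2. After x ≤ 14: [(3,3) (14,17/13) (14,17) (8,14) (5,8)]
3. After y ≥ 16: [(14,16) (14,17) (12,16)]
4. After y ≤ 19: [(14,16) (14,17) (12,16)]
5. Canonical ring: [(12,16) (14,16) (14,17)]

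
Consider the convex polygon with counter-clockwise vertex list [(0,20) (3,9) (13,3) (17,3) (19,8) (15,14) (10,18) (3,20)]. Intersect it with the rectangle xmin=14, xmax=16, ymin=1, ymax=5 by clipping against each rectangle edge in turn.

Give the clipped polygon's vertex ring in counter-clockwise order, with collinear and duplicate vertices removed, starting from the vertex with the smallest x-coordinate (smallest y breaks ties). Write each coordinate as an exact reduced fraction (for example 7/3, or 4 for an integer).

1. After x ≥ 14: [(14,3) (17,3) (19,8) (15,14) (14,74/5)]
2. After x ≤ 16: [(14,3) (16,3) (16,25/2) (15,14) (14,74/5)]
3. After y ≥ 1: [(14,3) (16,3) (16,25/2) (15,14) (14,74/5)]
4. After y ≤ 5: [(14,5) (14,3) (16,3) (16,5)]
5. Canonical ring: [(14,3) (16,3) (16,5) (14,5)]

Clipped polygon: [(14,3) (16,3) (16,5) (14,5)]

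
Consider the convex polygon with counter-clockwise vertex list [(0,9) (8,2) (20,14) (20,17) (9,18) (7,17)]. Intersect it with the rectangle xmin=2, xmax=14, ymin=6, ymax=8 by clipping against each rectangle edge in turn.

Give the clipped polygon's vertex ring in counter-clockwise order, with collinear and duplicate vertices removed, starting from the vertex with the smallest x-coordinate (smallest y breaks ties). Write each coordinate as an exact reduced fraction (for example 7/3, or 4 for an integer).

Clipped polygon: [(2,29/4) (24/7,6) (12,6) (14,8) (2,8)]

1. After x ≥ 2: [(2,79/7) (2,29/4) (8,2) (20,14) (20,17) (9,18) (7,17)]
2. After x ≤ 14: [(2,79/7) (2,29/4) (8,2) (14,8) (14,193/11) (9,18) (7,17)]
3. After y ≥ 6: [(2,79/7) (2,29/4) (24/7,6) (12,6) (14,8) (14,193/11) (9,18) (7,17)]
4. After y ≤ 8: [(2,8) (2,29/4) (24/7,6) (12,6) (14,8) (14,8)]
5. Canonical ring: [(2,29/4) (24/7,6) (12,6) (14,8) (2,8)]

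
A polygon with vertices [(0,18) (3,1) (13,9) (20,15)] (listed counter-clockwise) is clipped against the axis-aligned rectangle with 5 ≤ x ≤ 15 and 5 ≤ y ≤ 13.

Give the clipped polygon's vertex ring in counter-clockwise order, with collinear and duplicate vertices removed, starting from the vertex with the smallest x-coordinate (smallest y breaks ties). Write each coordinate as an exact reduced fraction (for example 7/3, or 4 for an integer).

Clipped polygon: [(5,5) (8,5) (13,9) (15,75/7) (15,13) (5,13)]

1. After x ≥ 5: [(5,69/4) (5,13/5) (13,9) (20,15)]
2. After x ≤ 15: [(15,63/4) (5,69/4) (5,13/5) (13,9) (15,75/7)]
3. After y ≥ 5: [(15,63/4) (5,69/4) (5,5) (8,5) (13,9) (15,75/7)]
4. After y ≤ 13: [(15,13) (5,13) (5,5) (8,5) (13,9) (15,75/7)]
5. Canonical ring: [(5,5) (8,5) (13,9) (15,75/7) (15,13) (5,13)]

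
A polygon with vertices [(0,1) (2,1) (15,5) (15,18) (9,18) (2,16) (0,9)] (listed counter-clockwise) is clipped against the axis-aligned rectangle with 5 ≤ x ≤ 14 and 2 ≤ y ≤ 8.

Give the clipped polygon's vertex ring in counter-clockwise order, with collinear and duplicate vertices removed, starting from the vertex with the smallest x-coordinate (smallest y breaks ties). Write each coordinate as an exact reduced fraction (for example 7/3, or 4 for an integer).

1. After x ≥ 5: [(5,25/13) (15,5) (15,18) (9,18) (5,118/7)]
2. After x ≤ 14: [(5,25/13) (14,61/13) (14,18) (9,18) (5,118/7)]
3. After y ≥ 2: [(5,2) (21/4,2) (14,61/13) (14,18) (9,18) (5,118/7)]
4. After y ≤ 8: [(5,8) (5,2) (21/4,2) (14,61/13) (14,8)]
5. Canonical ring: [(5,2) (21/4,2) (14,61/13) (14,8) (5,8)]

Clipped polygon: [(5,2) (21/4,2) (14,61/13) (14,8) (5,8)]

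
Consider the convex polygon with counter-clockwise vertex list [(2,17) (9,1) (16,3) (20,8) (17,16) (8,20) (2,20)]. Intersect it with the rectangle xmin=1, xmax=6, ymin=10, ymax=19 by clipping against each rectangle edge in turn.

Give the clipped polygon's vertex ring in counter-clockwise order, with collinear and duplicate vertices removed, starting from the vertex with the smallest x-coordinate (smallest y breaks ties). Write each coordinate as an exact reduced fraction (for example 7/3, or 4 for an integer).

1. After x ≥ 1: [(2,17) (9,1) (16,3) (20,8) (17,16) (8,20) (2,20)]
2. After x ≤ 6: [(2,17) (6,55/7) (6,20) (2,20)]
3. After y ≥ 10: [(2,17) (81/16,10) (6,10) (6,20) (2,20)]
4. After y ≤ 19: [(2,19) (2,17) (81/16,10) (6,10) (6,19)]
5. Canonical ring: [(2,17) (81/16,10) (6,10) (6,19) (2,19)]

Clipped polygon: [(2,17) (81/16,10) (6,10) (6,19) (2,19)]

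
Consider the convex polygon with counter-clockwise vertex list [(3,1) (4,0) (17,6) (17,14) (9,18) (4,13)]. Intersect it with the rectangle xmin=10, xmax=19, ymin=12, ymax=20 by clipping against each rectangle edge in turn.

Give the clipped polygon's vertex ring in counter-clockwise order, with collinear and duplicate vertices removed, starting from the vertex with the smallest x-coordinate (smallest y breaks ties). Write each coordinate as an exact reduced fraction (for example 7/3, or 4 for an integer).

1. After x ≥ 10: [(10,36/13) (17,6) (17,14) (10,35/2)]
2. After x ≤ 19: [(10,36/13) (17,6) (17,14) (10,35/2)]
3. After y ≥ 12: [(10,12) (17,12) (17,14) (10,35/2)]
4. After y ≤ 20: [(10,12) (17,12) (17,14) (10,35/2)]
5. Canonical ring: [(10,12) (17,12) (17,14) (10,35/2)]

Clipped polygon: [(10,12) (17,12) (17,14) (10,35/2)]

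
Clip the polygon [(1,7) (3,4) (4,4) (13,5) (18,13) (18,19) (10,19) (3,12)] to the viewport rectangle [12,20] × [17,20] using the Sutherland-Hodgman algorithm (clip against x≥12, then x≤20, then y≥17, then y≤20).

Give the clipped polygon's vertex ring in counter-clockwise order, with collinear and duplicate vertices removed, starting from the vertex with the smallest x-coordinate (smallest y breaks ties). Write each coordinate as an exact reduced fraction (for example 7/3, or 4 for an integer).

Clipped polygon: [(12,17) (18,17) (18,19) (12,19)]

1. After x ≥ 12: [(12,44/9) (13,5) (18,13) (18,19) (12,19)]
2. After x ≤ 20: [(12,44/9) (13,5) (18,13) (18,19) (12,19)]
3. After y ≥ 17: [(12,17) (18,17) (18,19) (12,19)]
4. After y ≤ 20: [(12,17) (18,17) (18,19) (12,19)]
5. Canonical ring: [(12,17) (18,17) (18,19) (12,19)]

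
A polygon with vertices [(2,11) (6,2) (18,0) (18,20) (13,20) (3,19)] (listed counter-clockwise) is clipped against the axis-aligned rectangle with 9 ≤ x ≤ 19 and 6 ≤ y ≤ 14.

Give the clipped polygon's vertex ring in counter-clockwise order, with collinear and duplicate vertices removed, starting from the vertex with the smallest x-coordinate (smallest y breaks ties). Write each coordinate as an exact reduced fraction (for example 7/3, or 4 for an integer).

1. After x ≥ 9: [(9,3/2) (18,0) (18,20) (13,20) (9,98/5)]
2. After x ≤ 19: [(9,3/2) (18,0) (18,20) (13,20) (9,98/5)]
3. After y ≥ 6: [(9,6) (18,6) (18,20) (13,20) (9,98/5)]
4. After y ≤ 14: [(9,14) (9,6) (18,6) (18,14)]
5. Canonical ring: [(9,6) (18,6) (18,14) (9,14)]

Clipped polygon: [(9,6) (18,6) (18,14) (9,14)]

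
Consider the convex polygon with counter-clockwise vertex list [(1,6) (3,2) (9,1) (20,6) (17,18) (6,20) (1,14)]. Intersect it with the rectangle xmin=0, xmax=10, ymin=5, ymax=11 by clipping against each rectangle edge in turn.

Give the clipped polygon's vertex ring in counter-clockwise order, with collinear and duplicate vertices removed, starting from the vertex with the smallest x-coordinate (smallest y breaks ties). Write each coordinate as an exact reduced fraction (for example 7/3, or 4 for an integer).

Clipped polygon: [(1,6) (3/2,5) (10,5) (10,11) (1,11)]

1. After x ≥ 0: [(1,6) (3,2) (9,1) (20,6) (17,18) (6,20) (1,14)]
2. After x ≤ 10: [(1,6) (3,2) (9,1) (10,16/11) (10,212/11) (6,20) (1,14)]
3. After y ≥ 5: [(1,6) (3/2,5) (10,5) (10,212/11) (6,20) (1,14)]
4. After y ≤ 11: [(1,11) (1,6) (3/2,5) (10,5) (10,11)]
5. Canonical ring: [(1,6) (3/2,5) (10,5) (10,11) (1,11)]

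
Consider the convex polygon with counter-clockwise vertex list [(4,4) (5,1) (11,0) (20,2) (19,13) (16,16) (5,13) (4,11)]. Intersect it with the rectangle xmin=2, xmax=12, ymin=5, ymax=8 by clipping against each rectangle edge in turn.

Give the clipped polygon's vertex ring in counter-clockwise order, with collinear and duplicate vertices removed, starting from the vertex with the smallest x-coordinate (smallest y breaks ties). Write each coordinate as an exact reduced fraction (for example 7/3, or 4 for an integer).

Clipped polygon: [(4,5) (12,5) (12,8) (4,8)]

1. After x ≥ 2: [(4,4) (5,1) (11,0) (20,2) (19,13) (16,16) (5,13) (4,11)]
2. After x ≤ 12: [(4,4) (5,1) (11,0) (12,2/9) (12,164/11) (5,13) (4,11)]
3. After y ≥ 5: [(4,5) (12,5) (12,164/11) (5,13) (4,11)]
4. After y ≤ 8: [(4,8) (4,5) (12,5) (12,8)]
5. Canonical ring: [(4,5) (12,5) (12,8) (4,8)]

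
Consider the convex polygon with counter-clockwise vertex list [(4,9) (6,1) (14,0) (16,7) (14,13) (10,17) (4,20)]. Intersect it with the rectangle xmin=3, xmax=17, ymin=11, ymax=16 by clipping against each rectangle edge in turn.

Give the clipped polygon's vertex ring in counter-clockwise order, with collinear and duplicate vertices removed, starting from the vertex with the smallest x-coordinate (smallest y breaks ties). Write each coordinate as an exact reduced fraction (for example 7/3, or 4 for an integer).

Clipped polygon: [(4,11) (44/3,11) (14,13) (11,16) (4,16)]

1. After x ≥ 3: [(4,9) (6,1) (14,0) (16,7) (14,13) (10,17) (4,20)]
2. After x ≤ 17: [(4,9) (6,1) (14,0) (16,7) (14,13) (10,17) (4,20)]
3. After y ≥ 11: [(4,11) (44/3,11) (14,13) (10,17) (4,20)]
4. After y ≤ 16: [(4,16) (4,11) (44/3,11) (14,13) (11,16)]
5. Canonical ring: [(4,11) (44/3,11) (14,13) (11,16) (4,16)]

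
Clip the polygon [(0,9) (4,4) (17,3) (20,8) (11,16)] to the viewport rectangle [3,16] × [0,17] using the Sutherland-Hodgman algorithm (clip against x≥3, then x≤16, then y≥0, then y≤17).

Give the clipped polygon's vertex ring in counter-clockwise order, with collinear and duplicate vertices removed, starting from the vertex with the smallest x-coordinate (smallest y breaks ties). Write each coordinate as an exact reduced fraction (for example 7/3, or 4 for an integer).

1. After x ≥ 3: [(3,120/11) (3,21/4) (4,4) (17,3) (20,8) (11,16)]
2. After x ≤ 16: [(3,120/11) (3,21/4) (4,4) (16,40/13) (16,104/9) (11,16)]
3. After y ≥ 0: [(3,120/11) (3,21/4) (4,4) (16,40/13) (16,104/9) (11,16)]
4. After y ≤ 17: [(3,120/11) (3,21/4) (4,4) (16,40/13) (16,104/9) (11,16)]
5. Canonical ring: [(3,21/4) (4,4) (16,40/13) (16,104/9) (11,16) (3,120/11)]

Clipped polygon: [(3,21/4) (4,4) (16,40/13) (16,104/9) (11,16) (3,120/11)]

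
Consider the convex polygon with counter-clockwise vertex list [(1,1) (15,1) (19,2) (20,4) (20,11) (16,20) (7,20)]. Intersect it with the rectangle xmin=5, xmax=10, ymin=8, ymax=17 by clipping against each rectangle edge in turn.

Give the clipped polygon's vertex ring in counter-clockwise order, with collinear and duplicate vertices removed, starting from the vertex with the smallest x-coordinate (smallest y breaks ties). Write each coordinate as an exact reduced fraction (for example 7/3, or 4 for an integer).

1. After x ≥ 5: [(5,41/3) (5,1) (15,1) (19,2) (20,4) (20,11) (16,20) (7,20)]
2. After x ≤ 10: [(5,41/3) (5,1) (10,1) (10,20) (7,20)]
3. After y ≥ 8: [(5,41/3) (5,8) (10,8) (10,20) (7,20)]
4. After y ≤ 17: [(115/19,17) (5,41/3) (5,8) (10,8) (10,17)]
5. Canonical ring: [(5,8) (10,8) (10,17) (115/19,17) (5,41/3)]

Clipped polygon: [(5,8) (10,8) (10,17) (115/19,17) (5,41/3)]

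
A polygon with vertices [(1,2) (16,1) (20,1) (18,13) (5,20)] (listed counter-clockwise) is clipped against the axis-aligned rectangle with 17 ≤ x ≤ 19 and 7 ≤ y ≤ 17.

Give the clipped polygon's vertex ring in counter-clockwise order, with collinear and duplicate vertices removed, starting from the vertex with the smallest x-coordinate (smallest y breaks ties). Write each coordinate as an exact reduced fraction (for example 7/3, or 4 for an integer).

1. After x ≥ 17: [(17,1) (20,1) (18,13) (17,176/13)]
2. After x ≤ 19: [(17,1) (19,1) (19,7) (18,13) (17,176/13)]
3. After y ≥ 7: [(17,7) (19,7) (19,7) (18,13) (17,176/13)]
4. After y ≤ 17: [(17,7) (19,7) (19,7) (18,13) (17,176/13)]
5. Canonical ring: [(17,7) (19,7) (18,13) (17,176/13)]

Clipped polygon: [(17,7) (19,7) (18,13) (17,176/13)]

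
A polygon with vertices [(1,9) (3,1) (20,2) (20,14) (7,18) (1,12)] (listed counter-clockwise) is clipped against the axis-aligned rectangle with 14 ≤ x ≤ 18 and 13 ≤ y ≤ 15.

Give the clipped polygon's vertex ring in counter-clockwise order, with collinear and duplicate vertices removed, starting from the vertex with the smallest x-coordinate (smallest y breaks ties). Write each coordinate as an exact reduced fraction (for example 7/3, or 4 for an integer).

1. After x ≥ 14: [(14,28/17) (20,2) (20,14) (14,206/13)]
2. After x ≤ 18: [(14,28/17) (18,32/17) (18,190/13) (14,206/13)]
3. After y ≥ 13: [(14,13) (18,13) (18,190/13) (14,206/13)]
4. After y ≤ 15: [(14,15) (14,13) (18,13) (18,190/13) (67/4,15)]
5. Canonical ring: [(14,13) (18,13) (18,190/13) (67/4,15) (14,15)]

Clipped polygon: [(14,13) (18,13) (18,190/13) (67/4,15) (14,15)]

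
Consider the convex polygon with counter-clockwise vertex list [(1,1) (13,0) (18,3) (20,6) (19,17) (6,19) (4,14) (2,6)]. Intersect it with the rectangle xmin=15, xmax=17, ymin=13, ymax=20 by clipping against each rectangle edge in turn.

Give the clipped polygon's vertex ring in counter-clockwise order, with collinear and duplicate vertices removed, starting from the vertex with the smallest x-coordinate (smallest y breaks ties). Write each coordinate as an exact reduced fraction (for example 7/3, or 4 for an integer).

Clipped polygon: [(15,13) (17,13) (17,225/13) (15,229/13)]

1. After x ≥ 15: [(15,6/5) (18,3) (20,6) (19,17) (15,229/13)]
2. After x ≤ 17: [(15,6/5) (17,12/5) (17,225/13) (15,229/13)]
3. After y ≥ 13: [(15,13) (17,13) (17,225/13) (15,229/13)]
4. After y ≤ 20: [(15,13) (17,13) (17,225/13) (15,229/13)]
5. Canonical ring: [(15,13) (17,13) (17,225/13) (15,229/13)]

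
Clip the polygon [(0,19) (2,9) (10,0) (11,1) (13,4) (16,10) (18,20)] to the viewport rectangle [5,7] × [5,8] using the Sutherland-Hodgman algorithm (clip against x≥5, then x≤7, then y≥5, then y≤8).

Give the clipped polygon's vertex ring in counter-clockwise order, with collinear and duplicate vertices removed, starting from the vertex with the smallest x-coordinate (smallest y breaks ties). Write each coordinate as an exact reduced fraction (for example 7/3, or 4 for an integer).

1. After x ≥ 5: [(5,347/18) (5,45/8) (10,0) (11,1) (13,4) (16,10) (18,20)]
2. After x ≤ 7: [(7,349/18) (5,347/18) (5,45/8) (7,27/8)]
3. After y ≥ 5: [(7,5) (7,349/18) (5,347/18) (5,45/8) (50/9,5)]
4. After y ≤ 8: [(7,5) (7,8) (5,8) (5,45/8) (50/9,5)]
5. Canonical ring: [(5,45/8) (50/9,5) (7,5) (7,8) (5,8)]

Clipped polygon: [(5,45/8) (50/9,5) (7,5) (7,8) (5,8)]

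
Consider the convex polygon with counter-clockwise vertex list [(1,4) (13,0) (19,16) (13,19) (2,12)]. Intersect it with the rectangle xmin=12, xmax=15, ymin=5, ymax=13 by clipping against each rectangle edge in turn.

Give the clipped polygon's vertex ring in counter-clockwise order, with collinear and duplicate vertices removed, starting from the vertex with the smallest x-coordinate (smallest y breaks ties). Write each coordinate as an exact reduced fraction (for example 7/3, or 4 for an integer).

1. After x ≥ 12: [(12,1/3) (13,0) (19,16) (13,19) (12,202/11)]
2. After x ≤ 15: [(12,1/3) (13,0) (15,16/3) (15,18) (13,19) (12,202/11)]
3. After y ≥ 5: [(12,5) (119/8,5) (15,16/3) (15,18) (13,19) (12,202/11)]
4. After y ≤ 13: [(12,13) (12,5) (119/8,5) (15,16/3) (15,13)]
5. Canonical ring: [(12,5) (119/8,5) (15,16/3) (15,13) (12,13)]

Clipped polygon: [(12,5) (119/8,5) (15,16/3) (15,13) (12,13)]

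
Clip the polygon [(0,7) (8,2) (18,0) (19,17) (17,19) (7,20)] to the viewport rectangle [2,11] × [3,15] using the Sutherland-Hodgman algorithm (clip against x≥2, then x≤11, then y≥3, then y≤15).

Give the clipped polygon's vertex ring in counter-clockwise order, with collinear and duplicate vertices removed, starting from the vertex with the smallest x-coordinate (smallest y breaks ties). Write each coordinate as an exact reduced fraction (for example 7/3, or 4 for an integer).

1. After x ≥ 2: [(2,75/7) (2,23/4) (8,2) (18,0) (19,17) (17,19) (7,20)]
2. After x ≤ 11: [(2,75/7) (2,23/4) (8,2) (11,7/5) (11,98/5) (7,20)]
3. After y ≥ 3: [(2,75/7) (2,23/4) (32/5,3) (11,3) (11,98/5) (7,20)]
4. After y ≤ 15: [(56/13,15) (2,75/7) (2,23/4) (32/5,3) (11,3) (11,15)]
5. Canonical ring: [(2,23/4) (32/5,3) (11,3) (11,15) (56/13,15) (2,75/7)]

Clipped polygon: [(2,23/4) (32/5,3) (11,3) (11,15) (56/13,15) (2,75/7)]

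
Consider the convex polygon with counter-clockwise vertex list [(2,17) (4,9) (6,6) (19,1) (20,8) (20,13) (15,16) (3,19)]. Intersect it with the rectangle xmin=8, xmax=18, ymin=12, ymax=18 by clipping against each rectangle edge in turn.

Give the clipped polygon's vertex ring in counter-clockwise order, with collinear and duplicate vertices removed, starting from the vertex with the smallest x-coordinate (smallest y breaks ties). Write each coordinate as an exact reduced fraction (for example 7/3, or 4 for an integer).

1. After x ≥ 8: [(8,68/13) (19,1) (20,8) (20,13) (15,16) (8,71/4)]
2. After x ≤ 18: [(8,68/13) (18,18/13) (18,71/5) (15,16) (8,71/4)]
3. After y ≥ 12: [(8,12) (18,12) (18,71/5) (15,16) (8,71/4)]
4. After y ≤ 18: [(8,12) (18,12) (18,71/5) (15,16) (8,71/4)]
5. Canonical ring: [(8,12) (18,12) (18,71/5) (15,16) (8,71/4)]

Clipped polygon: [(8,12) (18,12) (18,71/5) (15,16) (8,71/4)]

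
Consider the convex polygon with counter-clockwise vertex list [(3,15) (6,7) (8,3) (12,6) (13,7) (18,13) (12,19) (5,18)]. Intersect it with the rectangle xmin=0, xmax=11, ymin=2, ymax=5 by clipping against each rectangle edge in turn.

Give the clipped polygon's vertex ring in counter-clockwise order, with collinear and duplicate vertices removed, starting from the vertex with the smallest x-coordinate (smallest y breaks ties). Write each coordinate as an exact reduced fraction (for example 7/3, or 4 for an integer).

Clipped polygon: [(7,5) (8,3) (32/3,5)]

1. After x ≥ 0: [(3,15) (6,7) (8,3) (12,6) (13,7) (18,13) (12,19) (5,18)]
2. After x ≤ 11: [(3,15) (6,7) (8,3) (11,21/4) (11,132/7) (5,18)]
3. After y ≥ 2: [(3,15) (6,7) (8,3) (11,21/4) (11,132/7) (5,18)]
4. After y ≤ 5: [(7,5) (8,3) (32/3,5)]
5. Canonical ring: [(7,5) (8,3) (32/3,5)]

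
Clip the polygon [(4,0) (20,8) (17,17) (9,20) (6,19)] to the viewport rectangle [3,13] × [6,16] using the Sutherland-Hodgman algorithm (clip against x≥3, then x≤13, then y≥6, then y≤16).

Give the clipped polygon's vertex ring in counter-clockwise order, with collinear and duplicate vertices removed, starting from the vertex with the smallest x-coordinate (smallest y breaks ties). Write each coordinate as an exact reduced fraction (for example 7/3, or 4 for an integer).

1. After x ≥ 3: [(4,0) (20,8) (17,17) (9,20) (6,19)]
2. After x ≤ 13: [(4,0) (13,9/2) (13,37/2) (9,20) (6,19)]
3. After y ≥ 6: [(88/19,6) (13,6) (13,37/2) (9,20) (6,19)]
4. After y ≤ 16: [(108/19,16) (88/19,6) (13,6) (13,16)]
5. Canonical ring: [(88/19,6) (13,6) (13,16) (108/19,16)]

Clipped polygon: [(88/19,6) (13,6) (13,16) (108/19,16)]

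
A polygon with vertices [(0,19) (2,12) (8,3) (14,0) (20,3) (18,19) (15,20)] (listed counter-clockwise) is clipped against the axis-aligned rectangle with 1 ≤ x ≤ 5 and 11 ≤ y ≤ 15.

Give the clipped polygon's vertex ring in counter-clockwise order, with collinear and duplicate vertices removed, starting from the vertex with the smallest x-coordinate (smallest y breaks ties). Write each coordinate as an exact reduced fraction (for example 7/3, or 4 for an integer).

1. After x ≥ 1: [(1,286/15) (1,31/2) (2,12) (8,3) (14,0) (20,3) (18,19) (15,20)]
2. After x ≤ 5: [(5,58/3) (1,286/15) (1,31/2) (2,12) (5,15/2)]
3. After y ≥ 11: [(5,11) (5,58/3) (1,286/15) (1,31/2) (2,12) (8/3,11)]
4. After y ≤ 15: [(5,11) (5,15) (8/7,15) (2,12) (8/3,11)]
5. Canonical ring: [(8/7,15) (2,12) (8/3,11) (5,11) (5,15)]

Clipped polygon: [(8/7,15) (2,12) (8/3,11) (5,11) (5,15)]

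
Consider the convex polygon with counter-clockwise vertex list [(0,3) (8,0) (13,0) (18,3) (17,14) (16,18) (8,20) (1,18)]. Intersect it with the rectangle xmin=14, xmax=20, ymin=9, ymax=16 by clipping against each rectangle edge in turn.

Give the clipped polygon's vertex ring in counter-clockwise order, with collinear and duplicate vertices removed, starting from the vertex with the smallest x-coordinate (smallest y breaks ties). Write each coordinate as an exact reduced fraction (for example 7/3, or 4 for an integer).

1. After x ≥ 14: [(14,3/5) (18,3) (17,14) (16,18) (14,37/2)]
2. After x ≤ 20: [(14,3/5) (18,3) (17,14) (16,18) (14,37/2)]
3. After y ≥ 9: [(14,9) (192/11,9) (17,14) (16,18) (14,37/2)]
4. After y ≤ 16: [(14,16) (14,9) (192/11,9) (17,14) (33/2,16)]
5. Canonical ring: [(14,9) (192/11,9) (17,14) (33/2,16) (14,16)]

Clipped polygon: [(14,9) (192/11,9) (17,14) (33/2,16) (14,16)]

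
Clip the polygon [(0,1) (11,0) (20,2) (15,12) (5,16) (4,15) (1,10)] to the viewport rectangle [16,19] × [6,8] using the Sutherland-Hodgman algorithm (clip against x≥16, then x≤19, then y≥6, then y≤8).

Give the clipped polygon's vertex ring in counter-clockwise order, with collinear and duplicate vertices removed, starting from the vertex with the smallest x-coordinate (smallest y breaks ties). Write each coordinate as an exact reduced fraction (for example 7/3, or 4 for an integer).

1. After x ≥ 16: [(16,10/9) (20,2) (16,10)]
2. After x ≤ 19: [(16,10/9) (19,16/9) (19,4) (16,10)]
3. After y ≥ 6: [(16,6) (18,6) (16,10)]
4. After y ≤ 8: [(16,8) (16,6) (18,6) (17,8)]
5. Canonical ring: [(16,6) (18,6) (17,8) (16,8)]

Clipped polygon: [(16,6) (18,6) (17,8) (16,8)]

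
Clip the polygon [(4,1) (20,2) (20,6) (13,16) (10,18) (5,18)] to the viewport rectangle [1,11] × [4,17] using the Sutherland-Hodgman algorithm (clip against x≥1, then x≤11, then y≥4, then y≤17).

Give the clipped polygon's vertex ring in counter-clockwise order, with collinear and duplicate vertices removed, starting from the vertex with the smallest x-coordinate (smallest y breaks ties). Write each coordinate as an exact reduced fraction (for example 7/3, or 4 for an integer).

Clipped polygon: [(71/17,4) (11,4) (11,17) (84/17,17)]

1. After x ≥ 1: [(4,1) (20,2) (20,6) (13,16) (10,18) (5,18)]
2. After x ≤ 11: [(4,1) (11,23/16) (11,52/3) (10,18) (5,18)]
3. After y ≥ 4: [(71/17,4) (11,4) (11,52/3) (10,18) (5,18)]
4. After y ≤ 17: [(84/17,17) (71/17,4) (11,4) (11,17)]
5. Canonical ring: [(71/17,4) (11,4) (11,17) (84/17,17)]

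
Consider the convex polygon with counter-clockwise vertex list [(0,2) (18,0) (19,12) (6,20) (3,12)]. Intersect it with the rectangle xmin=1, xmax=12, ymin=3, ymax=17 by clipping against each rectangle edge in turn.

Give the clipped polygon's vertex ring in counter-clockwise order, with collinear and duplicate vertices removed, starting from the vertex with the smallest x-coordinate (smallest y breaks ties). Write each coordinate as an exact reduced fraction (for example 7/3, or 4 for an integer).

Clipped polygon: [(1,3) (12,3) (12,212/13) (87/8,17) (39/8,17) (3,12) (1,16/3)]

1. After x ≥ 1: [(1,16/3) (1,17/9) (18,0) (19,12) (6,20) (3,12)]
2. After x ≤ 12: [(1,16/3) (1,17/9) (12,2/3) (12,212/13) (6,20) (3,12)]
3. After y ≥ 3: [(1,16/3) (1,3) (12,3) (12,212/13) (6,20) (3,12)]
4. After y ≤ 17: [(1,16/3) (1,3) (12,3) (12,212/13) (87/8,17) (39/8,17) (3,12)]
5. Canonical ring: [(1,3) (12,3) (12,212/13) (87/8,17) (39/8,17) (3,12) (1,16/3)]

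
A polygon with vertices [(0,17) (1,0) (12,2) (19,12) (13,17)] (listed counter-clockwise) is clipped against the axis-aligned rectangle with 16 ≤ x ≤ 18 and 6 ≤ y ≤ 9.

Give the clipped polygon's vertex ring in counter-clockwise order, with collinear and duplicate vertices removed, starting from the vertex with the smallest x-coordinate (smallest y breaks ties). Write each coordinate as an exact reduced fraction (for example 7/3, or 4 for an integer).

Clipped polygon: [(16,54/7) (169/10,9) (16,9)]

1. After x ≥ 16: [(16,54/7) (19,12) (16,29/2)]
2. After x ≤ 18: [(16,54/7) (18,74/7) (18,77/6) (16,29/2)]
3. After y ≥ 6: [(16,54/7) (18,74/7) (18,77/6) (16,29/2)]
4. After y ≤ 9: [(16,9) (16,54/7) (169/10,9)]
5. Canonical ring: [(16,54/7) (169/10,9) (16,9)]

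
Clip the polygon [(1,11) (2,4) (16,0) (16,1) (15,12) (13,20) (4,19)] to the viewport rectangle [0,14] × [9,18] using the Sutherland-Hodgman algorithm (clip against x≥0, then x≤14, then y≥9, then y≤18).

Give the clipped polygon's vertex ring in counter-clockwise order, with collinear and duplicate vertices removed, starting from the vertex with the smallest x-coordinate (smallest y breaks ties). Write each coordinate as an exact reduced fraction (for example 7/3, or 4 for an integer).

Clipped polygon: [(1,11) (9/7,9) (14,9) (14,16) (27/2,18) (29/8,18)]

1. After x ≥ 0: [(1,11) (2,4) (16,0) (16,1) (15,12) (13,20) (4,19)]
2. After x ≤ 14: [(1,11) (2,4) (14,4/7) (14,16) (13,20) (4,19)]
3. After y ≥ 9: [(1,11) (9/7,9) (14,9) (14,16) (13,20) (4,19)]
4. After y ≤ 18: [(29/8,18) (1,11) (9/7,9) (14,9) (14,16) (27/2,18)]
5. Canonical ring: [(1,11) (9/7,9) (14,9) (14,16) (27/2,18) (29/8,18)]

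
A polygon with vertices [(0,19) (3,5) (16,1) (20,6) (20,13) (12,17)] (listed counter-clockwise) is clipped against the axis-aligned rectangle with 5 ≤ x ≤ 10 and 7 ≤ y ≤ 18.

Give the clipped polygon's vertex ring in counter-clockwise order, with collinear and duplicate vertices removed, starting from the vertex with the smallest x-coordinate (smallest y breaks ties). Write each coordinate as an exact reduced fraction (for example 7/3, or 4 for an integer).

Clipped polygon: [(5,7) (10,7) (10,52/3) (6,18) (5,18)]

1. After x ≥ 5: [(5,109/6) (5,57/13) (16,1) (20,6) (20,13) (12,17)]
2. After x ≤ 10: [(10,52/3) (5,109/6) (5,57/13) (10,37/13)]
3. After y ≥ 7: [(10,7) (10,52/3) (5,109/6) (5,7)]
4. After y ≤ 18: [(10,7) (10,52/3) (6,18) (5,18) (5,7)]
5. Canonical ring: [(5,7) (10,7) (10,52/3) (6,18) (5,18)]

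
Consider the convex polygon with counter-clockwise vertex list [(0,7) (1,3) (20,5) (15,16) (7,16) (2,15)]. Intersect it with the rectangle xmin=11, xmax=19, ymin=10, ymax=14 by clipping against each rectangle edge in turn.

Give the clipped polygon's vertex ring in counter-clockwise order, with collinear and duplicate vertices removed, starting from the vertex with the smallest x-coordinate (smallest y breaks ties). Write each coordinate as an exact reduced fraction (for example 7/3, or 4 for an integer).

1. After x ≥ 11: [(11,77/19) (20,5) (15,16) (11,16)]
2. After x ≤ 19: [(11,77/19) (19,93/19) (19,36/5) (15,16) (11,16)]
3. After y ≥ 10: [(11,10) (195/11,10) (15,16) (11,16)]
4. After y ≤ 14: [(11,14) (11,10) (195/11,10) (175/11,14)]
5. Canonical ring: [(11,10) (195/11,10) (175/11,14) (11,14)]

Clipped polygon: [(11,10) (195/11,10) (175/11,14) (11,14)]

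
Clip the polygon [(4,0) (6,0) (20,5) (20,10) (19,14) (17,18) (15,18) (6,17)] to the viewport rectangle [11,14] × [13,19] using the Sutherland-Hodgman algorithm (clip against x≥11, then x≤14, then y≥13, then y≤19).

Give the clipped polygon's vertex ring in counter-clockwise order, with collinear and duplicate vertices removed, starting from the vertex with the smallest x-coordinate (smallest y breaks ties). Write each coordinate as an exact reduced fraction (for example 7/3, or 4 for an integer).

Clipped polygon: [(11,13) (14,13) (14,161/9) (11,158/9)]

1. After x ≥ 11: [(11,25/14) (20,5) (20,10) (19,14) (17,18) (15,18) (11,158/9)]
2. After x ≤ 14: [(11,25/14) (14,20/7) (14,161/9) (11,158/9)]
3. After y ≥ 13: [(11,13) (14,13) (14,161/9) (11,158/9)]
4. After y ≤ 19: [(11,13) (14,13) (14,161/9) (11,158/9)]
5. Canonical ring: [(11,13) (14,13) (14,161/9) (11,158/9)]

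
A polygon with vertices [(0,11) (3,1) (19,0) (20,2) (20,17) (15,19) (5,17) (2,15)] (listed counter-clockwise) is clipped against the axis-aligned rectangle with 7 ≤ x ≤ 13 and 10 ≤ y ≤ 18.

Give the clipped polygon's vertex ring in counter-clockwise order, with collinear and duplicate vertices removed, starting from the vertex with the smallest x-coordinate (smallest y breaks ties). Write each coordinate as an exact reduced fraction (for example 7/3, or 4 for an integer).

Clipped polygon: [(7,10) (13,10) (13,18) (10,18) (7,87/5)]

1. After x ≥ 7: [(7,3/4) (19,0) (20,2) (20,17) (15,19) (7,87/5)]
2. After x ≤ 13: [(7,3/4) (13,3/8) (13,93/5) (7,87/5)]
3. After y ≥ 10: [(7,10) (13,10) (13,93/5) (7,87/5)]
4. After y ≤ 18: [(7,10) (13,10) (13,18) (10,18) (7,87/5)]
5. Canonical ring: [(7,10) (13,10) (13,18) (10,18) (7,87/5)]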